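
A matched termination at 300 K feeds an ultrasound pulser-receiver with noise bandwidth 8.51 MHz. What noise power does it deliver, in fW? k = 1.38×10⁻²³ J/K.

P_n = kTB = 1.38×10⁻²³ × 300 × 8.51×10⁶ = 3.52×10⁻¹⁴ W = 35.2 fW

35.2 fW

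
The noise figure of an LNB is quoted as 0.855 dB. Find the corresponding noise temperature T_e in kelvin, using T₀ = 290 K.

F = 10^(0.855/10) = 1.21759
T_e = (F − 1)·T₀ = (1.21759 − 1) × 290 = 63.1 K

63.1 K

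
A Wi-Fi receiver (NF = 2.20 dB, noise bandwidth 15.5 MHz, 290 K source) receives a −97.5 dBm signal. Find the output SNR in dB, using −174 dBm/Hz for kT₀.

Noise floor: N = −174 + 10 log₁₀(B) + NF
10 log₁₀(1.55×10⁷) = 71.9 dB
N = −174 + 71.9 + 2.20 = −99.90 dBm
SNR = P_sig − N = −97.5 − (−99.90) = 2.40 dB → 2.4 dB

2.4 dB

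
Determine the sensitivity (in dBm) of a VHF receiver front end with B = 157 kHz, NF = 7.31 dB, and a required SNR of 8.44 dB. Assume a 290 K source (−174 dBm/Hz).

Sensitivity = −174 + 10 log₁₀(B) + NF + SNR_min
= −174 + 51.96 + 7.31 + 8.44
= −106.29 dBm → −106.3 dBm

−106.3 dBm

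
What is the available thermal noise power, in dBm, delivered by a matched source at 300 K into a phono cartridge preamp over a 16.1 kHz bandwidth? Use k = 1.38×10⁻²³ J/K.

−131.8 dBm

P_n = kTB = 1.38×10⁻²³ × 300 × 1.61×10⁴ = 6.67×10⁻¹⁷ W
In dBm: 10 log₁₀(6.67×10⁻¹⁷ / 10⁻³) = −131.8 dBm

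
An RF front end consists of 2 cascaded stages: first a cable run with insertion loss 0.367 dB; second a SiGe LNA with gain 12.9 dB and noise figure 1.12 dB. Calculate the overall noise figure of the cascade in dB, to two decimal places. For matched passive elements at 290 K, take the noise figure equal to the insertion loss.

Convert to linear (a loss of L dB is a gain of −L dB): F_i = 10^(NF_i/10), G_i = 10^(G_i,dB/10)
  Stage 1: F_1 = 10^(0.367/10) = 1.088, G_1 = 10^(−0.367/10) = 0.9190
  Stage 2: F_2 = 10^(1.12/10) = 1.294, G_2 = 10^(12.9/10) = 19.50
Friis cascade:
  F = 1.088 + (1.294 − 1)/0.9190 = 1.408
NF = 10 log₁₀(1.408) = 1.49 dB

1.49 dB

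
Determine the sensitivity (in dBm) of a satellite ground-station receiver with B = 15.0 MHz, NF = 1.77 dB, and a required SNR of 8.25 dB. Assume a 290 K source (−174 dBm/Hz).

Sensitivity = −174 + 10 log₁₀(B) + NF + SNR_min
= −174 + 71.76 + 1.77 + 8.25
= −92.22 dBm → −92.2 dBm

−92.2 dBm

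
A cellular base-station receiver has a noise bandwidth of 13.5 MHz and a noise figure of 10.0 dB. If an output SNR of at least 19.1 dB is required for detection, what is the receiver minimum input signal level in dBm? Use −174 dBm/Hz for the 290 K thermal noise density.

−73.6 dBm

Sensitivity = −174 + 10 log₁₀(B) + NF + SNR_min
= −174 + 71.3 + 10.0 + 19.1
= −73.6 dBm → −73.6 dBm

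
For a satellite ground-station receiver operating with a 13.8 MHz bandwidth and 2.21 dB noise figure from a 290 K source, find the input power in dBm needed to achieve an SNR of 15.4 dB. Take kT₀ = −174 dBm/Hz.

Sensitivity = −174 + 10 log₁₀(B) + NF + SNR_min
= −174 + 71.4 + 2.21 + 15.4
= −84.99 dBm → −85.0 dBm

−85.0 dBm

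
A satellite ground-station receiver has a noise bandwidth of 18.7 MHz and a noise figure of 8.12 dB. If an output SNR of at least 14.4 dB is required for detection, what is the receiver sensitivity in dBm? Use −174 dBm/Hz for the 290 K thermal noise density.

Sensitivity = −174 + 10 log₁₀(B) + NF + SNR_min
= −174 + 72.72 + 8.12 + 14.4
= −78.76 dBm → −78.8 dBm

−78.8 dBm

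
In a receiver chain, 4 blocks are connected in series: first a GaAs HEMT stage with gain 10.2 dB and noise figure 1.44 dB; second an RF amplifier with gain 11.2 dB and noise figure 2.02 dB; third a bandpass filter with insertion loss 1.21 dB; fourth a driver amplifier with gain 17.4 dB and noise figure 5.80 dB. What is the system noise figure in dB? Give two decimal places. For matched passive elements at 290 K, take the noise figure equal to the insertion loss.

Convert to linear (a loss of L dB is a gain of −L dB): F_i = 10^(NF_i/10), G_i = 10^(G_i,dB/10)
  Stage 1: F_1 = 10^(1.44/10) = 1.393, G_1 = 10^(10.2/10) = 10.47
  Stage 2: F_2 = 10^(2.02/10) = 1.592, G_2 = 10^(11.2/10) = 13.18
  Stage 3: F_3 = 10^(1.21/10) = 1.321, G_3 = 10^(−1.21/10) = 0.7568
  Stage 4: F_4 = 10^(5.80/10) = 3.802, G_4 = 10^(17.4/10) = 54.95
Friis cascade:
  F = 1.393 + (1.592 − 1)/10.47 + (1.321 − 1)/138.0 + (3.802 − 1)/104.5 = 1.479
NF = 10 log₁₀(1.479) = 1.70 dB

1.70 dB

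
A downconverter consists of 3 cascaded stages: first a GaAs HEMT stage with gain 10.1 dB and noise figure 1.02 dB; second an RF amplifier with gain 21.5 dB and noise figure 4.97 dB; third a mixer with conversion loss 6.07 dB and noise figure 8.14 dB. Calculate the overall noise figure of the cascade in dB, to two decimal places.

Convert to linear (a loss of L dB is a gain of −L dB): F_i = 10^(NF_i/10), G_i = 10^(G_i,dB/10)
  Stage 1: F_1 = 10^(1.02/10) = 1.265, G_1 = 10^(10.1/10) = 10.23
  Stage 2: F_2 = 10^(4.97/10) = 3.141, G_2 = 10^(21.5/10) = 141.3
  Stage 3: F_3 = 10^(8.14/10) = 6.516, G_3 = 10^(−6.07/10) = 0.2472
Friis cascade:
  F = 1.265 + (3.141 − 1)/10.23 + (6.516 − 1)/1445 = 1.478
NF = 10 log₁₀(1.478) = 1.70 dB

1.70 dB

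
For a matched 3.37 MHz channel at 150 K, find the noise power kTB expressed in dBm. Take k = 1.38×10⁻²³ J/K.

−111.6 dBm

P_n = kTB = 1.38×10⁻²³ × 150 × 3.37×10⁶ = 6.98×10⁻¹⁵ W
In dBm: 10 log₁₀(6.98×10⁻¹⁵ / 10⁻³) = −111.6 dBm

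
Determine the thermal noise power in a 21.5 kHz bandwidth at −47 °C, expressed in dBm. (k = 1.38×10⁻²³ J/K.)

−131.7 dBm

T = −47 °C + 273.15 = 226.15 K
P_n = kTB = 1.38×10⁻²³ × 226.15 × 2.15×10⁴ = 6.71×10⁻¹⁷ W
In dBm: 10 log₁₀(6.71×10⁻¹⁷ / 10⁻³) = −131.7 dBm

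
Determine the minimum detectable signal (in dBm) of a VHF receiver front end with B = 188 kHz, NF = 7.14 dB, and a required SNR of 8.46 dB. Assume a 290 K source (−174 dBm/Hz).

−105.7 dBm

Sensitivity = −174 + 10 log₁₀(B) + NF + SNR_min
= −174 + 52.74 + 7.14 + 8.46
= −105.66 dBm → −105.7 dBm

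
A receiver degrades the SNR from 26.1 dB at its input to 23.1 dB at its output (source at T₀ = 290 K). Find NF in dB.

NF (dB) = SNR_in(dB) − SNR_out(dB) when the source is at T₀
NF = 26.1 − 23.1 = 3.0 dB

3.0 dB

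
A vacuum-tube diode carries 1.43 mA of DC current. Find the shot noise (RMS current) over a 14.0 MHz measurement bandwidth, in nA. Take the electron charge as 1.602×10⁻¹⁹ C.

I_n = √(2qI·B)
2qI·B = 2 × 1.602×10⁻¹⁹ × 1.43×10⁻³ × 1.40×10⁷ = 6.41×10⁻¹⁵ A²
I_n = √(6.41×10⁻¹⁵) = 8.01×10⁻⁸ A = 80.1 nA

80.1 nA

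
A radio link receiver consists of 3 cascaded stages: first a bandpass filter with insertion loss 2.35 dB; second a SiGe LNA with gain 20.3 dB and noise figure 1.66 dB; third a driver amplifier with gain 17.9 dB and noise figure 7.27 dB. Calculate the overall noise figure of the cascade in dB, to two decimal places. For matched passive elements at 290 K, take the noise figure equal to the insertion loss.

4.13 dB

Convert to linear (a loss of L dB is a gain of −L dB): F_i = 10^(NF_i/10), G_i = 10^(G_i,dB/10)
  Stage 1: F_1 = 10^(2.35/10) = 1.718, G_1 = 10^(−2.35/10) = 0.5821
  Stage 2: F_2 = 10^(1.66/10) = 1.466, G_2 = 10^(20.3/10) = 107.2
  Stage 3: F_3 = 10^(7.27/10) = 5.333, G_3 = 10^(17.9/10) = 61.66
Friis cascade:
  F = 1.718 + (1.466 − 1)/0.5821 + (5.333 − 1)/62.37 = 2.587
NF = 10 log₁₀(2.587) = 4.13 dB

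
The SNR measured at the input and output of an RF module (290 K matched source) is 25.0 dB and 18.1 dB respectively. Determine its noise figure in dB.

NF (dB) = SNR_in(dB) − SNR_out(dB) when the source is at T₀
NF = 25.0 − 18.1 = 6.9 dB

6.9 dB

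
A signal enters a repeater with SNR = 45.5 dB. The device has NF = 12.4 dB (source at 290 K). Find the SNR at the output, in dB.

33.1 dB

By definition F = SNR_in/SNR_out, so in dB: SNR_out = SNR_in − NF
SNR_out = 45.5 − 12.4 = 33.1 dB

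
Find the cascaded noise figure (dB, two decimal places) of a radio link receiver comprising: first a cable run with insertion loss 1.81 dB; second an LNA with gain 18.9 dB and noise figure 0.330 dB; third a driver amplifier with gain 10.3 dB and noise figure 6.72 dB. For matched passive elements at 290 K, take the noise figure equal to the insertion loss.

Convert to linear (a loss of L dB is a gain of −L dB): F_i = 10^(NF_i/10), G_i = 10^(G_i,dB/10)
  Stage 1: F_1 = 10^(1.81/10) = 1.517, G_1 = 10^(−1.81/10) = 0.6592
  Stage 2: F_2 = 10^(0.330/10) = 1.079, G_2 = 10^(18.9/10) = 77.62
  Stage 3: F_3 = 10^(6.72/10) = 4.699, G_3 = 10^(10.3/10) = 10.72
Friis cascade:
  F = 1.517 + (1.079 − 1)/0.6592 + (4.699 − 1)/51.17 = 1.709
NF = 10 log₁₀(1.709) = 2.33 dB

2.33 dB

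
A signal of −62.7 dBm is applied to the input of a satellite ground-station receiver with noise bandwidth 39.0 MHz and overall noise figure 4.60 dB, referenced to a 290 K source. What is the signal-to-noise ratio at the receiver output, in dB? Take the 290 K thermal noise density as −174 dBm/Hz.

30.8 dB

Noise floor: N = −174 + 10 log₁₀(B) + NF
10 log₁₀(3.90×10⁷) = 75.91 dB
N = −174 + 75.91 + 4.60 = −93.49 dBm
SNR = P_sig − N = −62.7 − (−93.49) = 30.79 dB → 30.8 dB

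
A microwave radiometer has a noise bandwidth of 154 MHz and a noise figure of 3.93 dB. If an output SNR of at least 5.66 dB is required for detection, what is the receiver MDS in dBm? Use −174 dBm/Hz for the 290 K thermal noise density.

−82.5 dBm

Sensitivity = −174 + 10 log₁₀(B) + NF + SNR_min
= −174 + 81.88 + 3.93 + 5.66
= −82.53 dBm → −82.5 dBm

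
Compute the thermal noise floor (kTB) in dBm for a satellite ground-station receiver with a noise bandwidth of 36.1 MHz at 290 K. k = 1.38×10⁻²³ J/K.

P_n = kTB = 1.38×10⁻²³ × 290 × 3.61×10⁷ = 1.44×10⁻¹³ W
In dBm: 10 log₁₀(1.44×10⁻¹³ / 10⁻³) = −98.4 dBm

−98.4 dBm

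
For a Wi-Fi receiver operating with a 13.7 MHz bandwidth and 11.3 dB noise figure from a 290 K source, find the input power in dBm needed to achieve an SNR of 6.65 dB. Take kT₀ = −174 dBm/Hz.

Sensitivity = −174 + 10 log₁₀(B) + NF + SNR_min
= −174 + 71.37 + 11.3 + 6.65
= −84.68 dBm → −84.7 dBm

−84.7 dBm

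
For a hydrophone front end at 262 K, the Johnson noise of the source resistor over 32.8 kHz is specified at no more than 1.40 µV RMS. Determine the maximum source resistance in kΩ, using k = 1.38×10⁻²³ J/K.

Johnson–Nyquist: V_n = √(4kTRB) ⇒ R = V_n² / (4kTB)
4kTB = 4 × 1.38×10⁻²³ × 262 × 3.28×10⁴ = 4.74×10⁻¹⁶
R = (1.40×10⁻⁶)² / 4.74×10⁻¹⁶ = 4.13×10³ Ω = 4.13 kΩ

4.13 kΩ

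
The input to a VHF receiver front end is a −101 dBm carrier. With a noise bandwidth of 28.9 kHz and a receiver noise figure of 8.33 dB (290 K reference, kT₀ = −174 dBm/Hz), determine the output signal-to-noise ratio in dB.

20.1 dB

Noise floor: N = −174 + 10 log₁₀(B) + NF
10 log₁₀(2.89×10⁴) = 44.61 dB
N = −174 + 44.61 + 8.33 = −121.06 dBm
SNR = P_sig − N = −101 − (−121.06) = 20.06 dB → 20.1 dB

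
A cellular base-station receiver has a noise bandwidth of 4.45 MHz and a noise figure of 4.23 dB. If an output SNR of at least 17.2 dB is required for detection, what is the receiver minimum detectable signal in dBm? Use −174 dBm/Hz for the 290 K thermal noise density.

−86.1 dBm

Sensitivity = −174 + 10 log₁₀(B) + NF + SNR_min
= −174 + 66.48 + 4.23 + 17.2
= −86.09 dBm → −86.1 dBm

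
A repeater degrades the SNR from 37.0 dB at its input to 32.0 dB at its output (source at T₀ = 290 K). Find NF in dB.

NF (dB) = SNR_in(dB) − SNR_out(dB) when the source is at T₀
NF = 37.0 − 32.0 = 5.0 dB

5.0 dB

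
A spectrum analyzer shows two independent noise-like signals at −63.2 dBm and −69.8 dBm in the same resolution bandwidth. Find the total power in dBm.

Convert to linear, add, convert back:
P₁ = 4.79×10⁻¹⁰ W, P₂ = 1.05×10⁻¹⁰ W
P_tot = 5.83×10⁻¹⁰ W → 10 log₁₀(P_tot / 10⁻³) = −62.3 dBm

−62.3 dBm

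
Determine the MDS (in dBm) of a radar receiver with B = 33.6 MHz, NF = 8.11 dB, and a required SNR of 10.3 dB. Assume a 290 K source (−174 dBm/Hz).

Sensitivity = −174 + 10 log₁₀(B) + NF + SNR_min
= −174 + 75.26 + 8.11 + 10.3
= −80.33 dBm → −80.3 dBm

−80.3 dBm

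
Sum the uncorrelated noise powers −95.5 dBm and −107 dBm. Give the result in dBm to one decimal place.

Convert to linear, add, convert back:
P₁ = 2.82×10⁻¹³ W, P₂ = 2.00×10⁻¹⁴ W
P_tot = 3.02×10⁻¹³ W → 10 log₁₀(P_tot / 10⁻³) = −95.2 dBm

−95.2 dBm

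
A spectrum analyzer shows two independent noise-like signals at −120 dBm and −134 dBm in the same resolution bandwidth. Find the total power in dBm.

−119.8 dBm

Convert to linear, add, convert back:
P₁ = 1.00×10⁻¹⁵ W, P₂ = 3.98×10⁻¹⁷ W
P_tot = 1.04×10⁻¹⁵ W → 10 log₁₀(P_tot / 10⁻³) = −119.8 dBm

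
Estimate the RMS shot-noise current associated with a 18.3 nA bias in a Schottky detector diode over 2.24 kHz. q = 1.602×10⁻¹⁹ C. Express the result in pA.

3.62 pA

I_n = √(2qI·B)
2qI·B = 2 × 1.602×10⁻¹⁹ × 1.83×10⁻⁸ × 2.24×10³ = 1.31×10⁻²³ A²
I_n = √(1.31×10⁻²³) = 3.62×10⁻¹² A = 3.62 pA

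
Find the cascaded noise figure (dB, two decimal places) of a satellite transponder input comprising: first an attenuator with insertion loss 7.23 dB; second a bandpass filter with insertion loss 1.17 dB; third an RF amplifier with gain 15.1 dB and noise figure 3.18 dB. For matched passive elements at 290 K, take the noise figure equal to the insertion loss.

Convert to linear (a loss of L dB is a gain of −L dB): F_i = 10^(NF_i/10), G_i = 10^(G_i,dB/10)
  Stage 1: F_1 = 10^(7.23/10) = 5.284, G_1 = 10^(−7.23/10) = 0.1892
  Stage 2: F_2 = 10^(1.17/10) = 1.309, G_2 = 10^(−1.17/10) = 0.7638
  Stage 3: F_3 = 10^(3.18/10) = 2.080, G_3 = 10^(15.1/10) = 32.36
Friis cascade:
  F = 5.284 + (1.309 − 1)/0.1892 + (2.080 − 1)/0.1445 = 14.39
NF = 10 log₁₀(14.39) = 11.58 dB

11.58 dB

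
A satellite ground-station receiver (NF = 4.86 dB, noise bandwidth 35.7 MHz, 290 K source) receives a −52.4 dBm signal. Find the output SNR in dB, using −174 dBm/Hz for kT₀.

41.2 dB

Noise floor: N = −174 + 10 log₁₀(B) + NF
10 log₁₀(3.57×10⁷) = 75.53 dB
N = −174 + 75.53 + 4.86 = −93.61 dBm
SNR = P_sig − N = −52.4 − (−93.61) = 41.21 dB → 41.2 dB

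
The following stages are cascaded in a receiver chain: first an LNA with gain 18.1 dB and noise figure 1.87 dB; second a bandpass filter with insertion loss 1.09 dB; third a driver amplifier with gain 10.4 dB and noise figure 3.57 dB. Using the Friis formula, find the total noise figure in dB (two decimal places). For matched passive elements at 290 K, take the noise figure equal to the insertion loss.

1.95 dB

Convert to linear (a loss of L dB is a gain of −L dB): F_i = 10^(NF_i/10), G_i = 10^(G_i,dB/10)
  Stage 1: F_1 = 10^(1.87/10) = 1.538, G_1 = 10^(18.1/10) = 64.57
  Stage 2: F_2 = 10^(1.09/10) = 1.285, G_2 = 10^(−1.09/10) = 0.7780
  Stage 3: F_3 = 10^(3.57/10) = 2.275, G_3 = 10^(10.4/10) = 10.96
Friis cascade:
  F = 1.538 + (1.285 − 1)/64.57 + (2.275 − 1)/50.23 = 1.568
NF = 10 log₁₀(1.568) = 1.95 dB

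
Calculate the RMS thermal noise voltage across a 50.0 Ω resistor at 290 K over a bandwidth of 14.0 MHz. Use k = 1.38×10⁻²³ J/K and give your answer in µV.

V_n = √(4kTRB)
4kTRB = 4 × 1.38×10⁻²³ × 290 × 5.00×10¹ × 1.40×10⁷ = 1.12×10⁻¹¹ V²
V_n = √(1.12×10⁻¹¹) = 3.35×10⁻⁶ V = 3.35 µV

3.35 µV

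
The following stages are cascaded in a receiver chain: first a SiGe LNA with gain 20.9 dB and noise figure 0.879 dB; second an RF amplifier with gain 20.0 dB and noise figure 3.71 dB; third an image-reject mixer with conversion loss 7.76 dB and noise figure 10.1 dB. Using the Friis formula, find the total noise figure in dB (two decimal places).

0.92 dB

Convert to linear (a loss of L dB is a gain of −L dB): F_i = 10^(NF_i/10), G_i = 10^(G_i,dB/10)
  Stage 1: F_1 = 10^(0.879/10) = 1.224, G_1 = 10^(20.9/10) = 123.0
  Stage 2: F_2 = 10^(3.71/10) = 2.350, G_2 = 10^(20.0/10) = 100.0
  Stage 3: F_3 = 10^(10.1/10) = 10.23, G_3 = 10^(−7.76/10) = 0.1675
Friis cascade:
  F = 1.224 + (2.350 − 1)/123.0 + (10.23 − 1)/1.230×10⁴ = 1.236
NF = 10 log₁₀(1.236) = 0.92 dB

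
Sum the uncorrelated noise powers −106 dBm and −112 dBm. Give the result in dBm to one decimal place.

Convert to linear, add, convert back:
P₁ = 2.51×10⁻¹⁴ W, P₂ = 6.31×10⁻¹⁵ W
P_tot = 3.14×10⁻¹⁴ W → 10 log₁₀(P_tot / 10⁻³) = −105.0 dBm

−105.0 dBm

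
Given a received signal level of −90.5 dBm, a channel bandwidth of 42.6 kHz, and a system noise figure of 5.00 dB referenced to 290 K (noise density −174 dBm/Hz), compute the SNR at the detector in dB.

Noise floor: N = −174 + 10 log₁₀(B) + NF
10 log₁₀(4.26×10⁴) = 46.29 dB
N = −174 + 46.29 + 5.00 = −122.71 dBm
SNR = P_sig − N = −90.5 − (−122.71) = 32.21 dB → 32.2 dB

32.2 dB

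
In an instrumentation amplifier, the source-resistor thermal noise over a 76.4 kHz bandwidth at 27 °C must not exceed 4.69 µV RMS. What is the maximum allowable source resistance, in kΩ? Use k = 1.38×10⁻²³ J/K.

T = 27 °C + 273.15 = 300.15 K
Johnson–Nyquist: V_n = √(4kTRB) ⇒ R = V_n² / (4kTB)
4kTB = 4 × 1.38×10⁻²³ × 300.15 × 7.64×10⁴ = 1.27×10⁻¹⁵
R = (4.69×10⁻⁶)² / 1.27×10⁻¹⁵ = 1.74×10⁴ Ω = 17.4 kΩ

17.4 kΩ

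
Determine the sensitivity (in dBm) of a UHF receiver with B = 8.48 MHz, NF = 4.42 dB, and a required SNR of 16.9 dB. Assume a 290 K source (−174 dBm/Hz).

−83.4 dBm

Sensitivity = −174 + 10 log₁₀(B) + NF + SNR_min
= −174 + 69.28 + 4.42 + 16.9
= −83.40 dBm → −83.4 dBm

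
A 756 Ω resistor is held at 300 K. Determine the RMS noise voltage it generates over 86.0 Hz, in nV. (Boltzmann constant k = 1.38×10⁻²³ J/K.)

32.8 nV

V_n = √(4kTRB)
4kTRB = 4 × 1.38×10⁻²³ × 300 × 7.56×10² × 8.60×10¹ = 1.08×10⁻¹⁵ V²
V_n = √(1.08×10⁻¹⁵) = 3.28×10⁻⁸ V = 32.8 nV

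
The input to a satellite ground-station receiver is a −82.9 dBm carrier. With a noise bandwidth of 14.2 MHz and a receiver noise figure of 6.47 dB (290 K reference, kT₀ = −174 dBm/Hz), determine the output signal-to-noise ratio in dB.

13.1 dB

Noise floor: N = −174 + 10 log₁₀(B) + NF
10 log₁₀(1.42×10⁷) = 71.52 dB
N = −174 + 71.52 + 6.47 = −96.01 dBm
SNR = P_sig − N = −82.9 − (−96.01) = 13.11 dB → 13.1 dB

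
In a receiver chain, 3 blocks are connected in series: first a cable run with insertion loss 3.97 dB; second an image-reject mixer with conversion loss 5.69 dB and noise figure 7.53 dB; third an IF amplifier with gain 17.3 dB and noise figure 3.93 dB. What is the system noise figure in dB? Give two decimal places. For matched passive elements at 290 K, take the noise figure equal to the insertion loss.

Convert to linear (a loss of L dB is a gain of −L dB): F_i = 10^(NF_i/10), G_i = 10^(G_i,dB/10)
  Stage 1: F_1 = 10^(3.97/10) = 2.495, G_1 = 10^(−3.97/10) = 0.4009
  Stage 2: F_2 = 10^(7.53/10) = 5.662, G_2 = 10^(−5.69/10) = 0.2698
  Stage 3: F_3 = 10^(3.93/10) = 2.472, G_3 = 10^(17.3/10) = 53.70
Friis cascade:
  F = 2.495 + (5.662 − 1)/0.4009 + (2.472 − 1)/0.1081 = 27.73
NF = 10 log₁₀(27.73) = 14.43 dB

14.43 dB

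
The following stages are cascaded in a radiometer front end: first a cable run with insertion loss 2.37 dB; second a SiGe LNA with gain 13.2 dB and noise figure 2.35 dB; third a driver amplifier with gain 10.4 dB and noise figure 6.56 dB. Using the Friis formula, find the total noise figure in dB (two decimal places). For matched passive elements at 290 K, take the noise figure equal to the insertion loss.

Convert to linear (a loss of L dB is a gain of −L dB): F_i = 10^(NF_i/10), G_i = 10^(G_i,dB/10)
  Stage 1: F_1 = 10^(2.37/10) = 1.726, G_1 = 10^(−2.37/10) = 0.5794
  Stage 2: F_2 = 10^(2.35/10) = 1.718, G_2 = 10^(13.2/10) = 20.89
  Stage 3: F_3 = 10^(6.56/10) = 4.529, G_3 = 10^(10.4/10) = 10.96
Friis cascade:
  F = 1.726 + (1.718 − 1)/0.5794 + (4.529 − 1)/12.11 = 3.256
NF = 10 log₁₀(3.256) = 5.13 dB

5.13 dB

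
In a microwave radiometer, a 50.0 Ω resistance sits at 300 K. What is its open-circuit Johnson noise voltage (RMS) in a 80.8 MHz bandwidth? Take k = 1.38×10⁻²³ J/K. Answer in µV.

V_n = √(4kTRB)
4kTRB = 4 × 1.38×10⁻²³ × 300 × 5.00×10¹ × 8.08×10⁷ = 6.69×10⁻¹¹ V²
V_n = √(6.69×10⁻¹¹) = 8.18×10⁻⁶ V = 8.18 µV

8.18 µV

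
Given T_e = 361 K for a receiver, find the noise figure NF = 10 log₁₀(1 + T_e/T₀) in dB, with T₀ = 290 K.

F = 1 + T_e/T₀ = 1 + 361/290 = 2.24483
NF = 10 log₁₀(2.24483) = 3.51 dB

3.51 dB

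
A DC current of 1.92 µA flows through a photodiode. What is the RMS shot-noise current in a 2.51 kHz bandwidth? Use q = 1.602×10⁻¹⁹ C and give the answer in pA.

I_n = √(2qI·B)
2qI·B = 2 × 1.602×10⁻¹⁹ × 1.92×10⁻⁶ × 2.51×10³ = 1.54×10⁻²¹ A²
I_n = √(1.54×10⁻²¹) = 3.93×10⁻¹¹ A = 39.3 pA

39.3 pA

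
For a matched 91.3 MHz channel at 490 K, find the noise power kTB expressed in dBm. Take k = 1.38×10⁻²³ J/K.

P_n = kTB = 1.38×10⁻²³ × 490 × 9.13×10⁷ = 6.17×10⁻¹³ W
In dBm: 10 log₁₀(6.17×10⁻¹³ / 10⁻³) = −92.1 dBm

−92.1 dBm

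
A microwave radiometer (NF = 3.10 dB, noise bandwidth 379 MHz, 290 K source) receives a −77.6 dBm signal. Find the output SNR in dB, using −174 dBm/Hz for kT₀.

7.5 dB

Noise floor: N = −174 + 10 log₁₀(B) + NF
10 log₁₀(3.79×10⁸) = 85.79 dB
N = −174 + 85.79 + 3.10 = −85.11 dBm
SNR = P_sig − N = −77.6 − (−85.11) = 7.51 dB → 7.5 dB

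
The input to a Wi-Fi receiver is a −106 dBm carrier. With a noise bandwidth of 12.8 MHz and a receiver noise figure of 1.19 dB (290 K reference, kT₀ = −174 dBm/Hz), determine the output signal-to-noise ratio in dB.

Noise floor: N = −174 + 10 log₁₀(B) + NF
10 log₁₀(1.28×10⁷) = 71.07 dB
N = −174 + 71.07 + 1.19 = −101.74 dBm
SNR = P_sig − N = −106 − (−101.74) = −4.26 dB → −4.3 dB

−4.3 dB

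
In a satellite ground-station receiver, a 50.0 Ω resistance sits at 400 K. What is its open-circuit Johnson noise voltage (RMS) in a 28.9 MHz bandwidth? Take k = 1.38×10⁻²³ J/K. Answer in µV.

V_n = √(4kTRB)
4kTRB = 4 × 1.38×10⁻²³ × 400 × 5.00×10¹ × 2.89×10⁷ = 3.19×10⁻¹¹ V²
V_n = √(3.19×10⁻¹¹) = 5.65×10⁻⁶ V = 5.65 µV

5.65 µV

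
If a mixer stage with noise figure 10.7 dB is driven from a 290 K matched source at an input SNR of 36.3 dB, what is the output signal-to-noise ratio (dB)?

25.6 dB

By definition F = SNR_in/SNR_out, so in dB: SNR_out = SNR_in − NF
SNR_out = 36.3 − 10.7 = 25.6 dB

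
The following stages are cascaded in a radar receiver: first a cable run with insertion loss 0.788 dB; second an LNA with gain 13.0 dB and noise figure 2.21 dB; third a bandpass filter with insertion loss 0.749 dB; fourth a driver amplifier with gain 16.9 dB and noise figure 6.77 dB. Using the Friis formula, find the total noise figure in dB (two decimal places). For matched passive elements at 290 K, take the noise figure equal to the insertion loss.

3.57 dB

Convert to linear (a loss of L dB is a gain of −L dB): F_i = 10^(NF_i/10), G_i = 10^(G_i,dB/10)
  Stage 1: F_1 = 10^(0.788/10) = 1.199, G_1 = 10^(−0.788/10) = 0.8341
  Stage 2: F_2 = 10^(2.21/10) = 1.663, G_2 = 10^(13.0/10) = 19.95
  Stage 3: F_3 = 10^(0.749/10) = 1.188, G_3 = 10^(−0.749/10) = 0.8416
  Stage 4: F_4 = 10^(6.77/10) = 4.753, G_4 = 10^(16.9/10) = 48.98
Friis cascade:
  F = 1.199 + (1.663 − 1)/0.8341 + (1.188 − 1)/16.64 + (4.753 − 1)/14.01 = 2.274
NF = 10 log₁₀(2.274) = 3.57 dB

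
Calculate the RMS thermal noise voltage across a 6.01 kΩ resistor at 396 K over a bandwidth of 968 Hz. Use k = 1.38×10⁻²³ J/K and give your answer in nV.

357 nV

V_n = √(4kTRB)
4kTRB = 4 × 1.38×10⁻²³ × 396 × 6.01×10³ × 9.68×10² = 1.27×10⁻¹³ V²
V_n = √(1.27×10⁻¹³) = 3.57×10⁻⁷ V = 357 nV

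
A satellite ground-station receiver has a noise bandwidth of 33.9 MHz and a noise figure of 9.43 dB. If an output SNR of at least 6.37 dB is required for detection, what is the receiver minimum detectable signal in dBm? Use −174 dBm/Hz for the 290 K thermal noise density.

Sensitivity = −174 + 10 log₁₀(B) + NF + SNR_min
= −174 + 75.3 + 9.43 + 6.37
= −82.90 dBm → −82.9 dBm

−82.9 dBm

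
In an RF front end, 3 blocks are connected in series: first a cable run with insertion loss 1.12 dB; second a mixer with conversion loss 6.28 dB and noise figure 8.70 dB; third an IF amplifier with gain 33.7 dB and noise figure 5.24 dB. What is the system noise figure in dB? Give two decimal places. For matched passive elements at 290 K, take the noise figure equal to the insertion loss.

Convert to linear (a loss of L dB is a gain of −L dB): F_i = 10^(NF_i/10), G_i = 10^(G_i,dB/10)
  Stage 1: F_1 = 10^(1.12/10) = 1.294, G_1 = 10^(−1.12/10) = 0.7727
  Stage 2: F_2 = 10^(8.70/10) = 7.413, G_2 = 10^(−6.28/10) = 0.2355
  Stage 3: F_3 = 10^(5.24/10) = 3.342, G_3 = 10^(33.7/10) = 2344
Friis cascade:
  F = 1.294 + (7.413 − 1)/0.7727 + (3.342 − 1)/0.1820 = 22.46
NF = 10 log₁₀(22.46) = 13.51 dB

13.51 dB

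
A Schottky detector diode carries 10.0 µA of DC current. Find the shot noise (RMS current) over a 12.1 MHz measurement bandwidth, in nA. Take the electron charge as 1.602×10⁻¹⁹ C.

I_n = √(2qI·B)
2qI·B = 2 × 1.602×10⁻¹⁹ × 1.00×10⁻⁵ × 1.21×10⁷ = 3.88×10⁻¹⁷ A²
I_n = √(3.88×10⁻¹⁷) = 6.23×10⁻⁹ A = 6.23 nA

6.23 nA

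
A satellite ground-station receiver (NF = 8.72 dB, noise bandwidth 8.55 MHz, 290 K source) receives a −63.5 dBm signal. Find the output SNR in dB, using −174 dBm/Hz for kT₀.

32.5 dB

Noise floor: N = −174 + 10 log₁₀(B) + NF
10 log₁₀(8.55×10⁶) = 69.32 dB
N = −174 + 69.32 + 8.72 = −95.96 dBm
SNR = P_sig − N = −63.5 − (−95.96) = 32.46 dB → 32.5 dB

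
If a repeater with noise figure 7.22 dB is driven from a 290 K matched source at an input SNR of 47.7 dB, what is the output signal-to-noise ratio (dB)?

40.48 dB

By definition F = SNR_in/SNR_out, so in dB: SNR_out = SNR_in − NF
SNR_out = 47.7 − 7.22 = 40.48 dB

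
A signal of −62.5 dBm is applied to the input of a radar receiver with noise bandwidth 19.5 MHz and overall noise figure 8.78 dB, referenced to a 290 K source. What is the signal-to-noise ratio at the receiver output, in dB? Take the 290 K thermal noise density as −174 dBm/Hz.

29.8 dB

Noise floor: N = −174 + 10 log₁₀(B) + NF
10 log₁₀(1.95×10⁷) = 72.9 dB
N = −174 + 72.9 + 8.78 = −92.32 dBm
SNR = P_sig − N = −62.5 − (−92.32) = 29.82 dB → 29.8 dB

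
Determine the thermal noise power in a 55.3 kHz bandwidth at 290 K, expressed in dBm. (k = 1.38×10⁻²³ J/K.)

P_n = kTB = 1.38×10⁻²³ × 290 × 5.53×10⁴ = 2.21×10⁻¹⁶ W
In dBm: 10 log₁₀(2.21×10⁻¹⁶ / 10⁻³) = −126.5 dBm

−126.5 dBm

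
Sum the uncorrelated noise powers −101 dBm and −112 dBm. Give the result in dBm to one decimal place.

−100.7 dBm

Convert to linear, add, convert back:
P₁ = 7.94×10⁻¹⁴ W, P₂ = 6.31×10⁻¹⁵ W
P_tot = 8.57×10⁻¹⁴ W → 10 log₁₀(P_tot / 10⁻³) = −100.7 dBm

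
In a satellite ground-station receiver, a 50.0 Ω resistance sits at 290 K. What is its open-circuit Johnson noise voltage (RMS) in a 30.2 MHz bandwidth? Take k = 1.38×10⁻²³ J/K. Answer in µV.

V_n = √(4kTRB)
4kTRB = 4 × 1.38×10⁻²³ × 290 × 5.00×10¹ × 3.02×10⁷ = 2.42×10⁻¹¹ V²
V_n = √(2.42×10⁻¹¹) = 4.92×10⁻⁶ V = 4.92 µV

4.92 µV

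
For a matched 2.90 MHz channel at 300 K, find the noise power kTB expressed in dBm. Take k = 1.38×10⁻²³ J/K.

P_n = kTB = 1.38×10⁻²³ × 300 × 2.90×10⁶ = 1.20×10⁻¹⁴ W
In dBm: 10 log₁₀(1.20×10⁻¹⁴ / 10⁻³) = −109.2 dBm

−109.2 dBm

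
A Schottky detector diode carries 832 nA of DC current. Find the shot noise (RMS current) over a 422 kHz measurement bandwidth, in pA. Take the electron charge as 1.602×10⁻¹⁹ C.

335 pA

I_n = √(2qI·B)
2qI·B = 2 × 1.602×10⁻¹⁹ × 8.32×10⁻⁷ × 4.22×10⁵ = 1.12×10⁻¹⁹ A²
I_n = √(1.12×10⁻¹⁹) = 3.35×10⁻¹⁰ A = 335 pA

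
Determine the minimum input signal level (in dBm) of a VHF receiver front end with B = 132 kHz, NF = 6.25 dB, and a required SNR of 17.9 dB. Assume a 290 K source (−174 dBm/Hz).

−98.6 dBm

Sensitivity = −174 + 10 log₁₀(B) + NF + SNR_min
= −174 + 51.21 + 6.25 + 17.9
= −98.64 dBm → −98.6 dBm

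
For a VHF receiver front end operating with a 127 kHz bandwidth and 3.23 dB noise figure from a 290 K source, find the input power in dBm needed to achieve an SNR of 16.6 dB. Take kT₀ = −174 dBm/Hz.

Sensitivity = −174 + 10 log₁₀(B) + NF + SNR_min
= −174 + 51.04 + 3.23 + 16.6
= −103.13 dBm → −103.1 dBm

−103.1 dBm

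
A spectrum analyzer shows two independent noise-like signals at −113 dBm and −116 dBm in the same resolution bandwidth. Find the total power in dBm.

−111.2 dBm

Convert to linear, add, convert back:
P₁ = 5.01×10⁻¹⁵ W, P₂ = 2.51×10⁻¹⁵ W
P_tot = 7.52×10⁻¹⁵ W → 10 log₁₀(P_tot / 10⁻³) = −111.2 dBm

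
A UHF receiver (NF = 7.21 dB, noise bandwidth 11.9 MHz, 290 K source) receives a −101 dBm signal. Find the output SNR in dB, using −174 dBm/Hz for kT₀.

Noise floor: N = −174 + 10 log₁₀(B) + NF
10 log₁₀(1.19×10⁷) = 70.76 dB
N = −174 + 70.76 + 7.21 = −96.03 dBm
SNR = P_sig − N = −101 − (−96.03) = −4.97 dB → −5.0 dB

−5.0 dB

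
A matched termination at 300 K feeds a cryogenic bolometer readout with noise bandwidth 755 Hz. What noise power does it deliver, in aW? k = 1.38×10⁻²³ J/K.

3.13 aW

P_n = kTB = 1.38×10⁻²³ × 300 × 7.55×10² = 3.13×10⁻¹⁸ W = 3.13 aW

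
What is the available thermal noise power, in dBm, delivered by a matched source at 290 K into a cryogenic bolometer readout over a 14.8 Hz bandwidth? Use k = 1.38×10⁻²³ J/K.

P_n = kTB = 1.38×10⁻²³ × 290 × 1.48×10¹ = 5.92×10⁻²⁰ W
In dBm: 10 log₁₀(5.92×10⁻²⁰ / 10⁻³) = −162.3 dBm

−162.3 dBm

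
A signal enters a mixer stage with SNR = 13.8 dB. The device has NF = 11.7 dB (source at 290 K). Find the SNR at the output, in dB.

By definition F = SNR_in/SNR_out, so in dB: SNR_out = SNR_in − NF
SNR_out = 13.8 − 11.7 = 2.1 dB

2.1 dB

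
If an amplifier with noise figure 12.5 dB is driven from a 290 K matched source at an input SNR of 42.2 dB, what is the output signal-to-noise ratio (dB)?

By definition F = SNR_in/SNR_out, so in dB: SNR_out = SNR_in − NF
SNR_out = 42.2 − 12.5 = 29.7 dB

29.7 dB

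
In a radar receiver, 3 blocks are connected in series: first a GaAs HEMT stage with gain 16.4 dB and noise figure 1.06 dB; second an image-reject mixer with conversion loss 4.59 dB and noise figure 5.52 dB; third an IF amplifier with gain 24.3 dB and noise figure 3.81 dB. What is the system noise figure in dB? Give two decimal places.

1.55 dB

Convert to linear (a loss of L dB is a gain of −L dB): F_i = 10^(NF_i/10), G_i = 10^(G_i,dB/10)
  Stage 1: F_1 = 10^(1.06/10) = 1.276, G_1 = 10^(16.4/10) = 43.65
  Stage 2: F_2 = 10^(5.52/10) = 3.565, G_2 = 10^(−4.59/10) = 0.3475
  Stage 3: F_3 = 10^(3.81/10) = 2.404, G_3 = 10^(24.3/10) = 269.2
Friis cascade:
  F = 1.276 + (3.565 − 1)/43.65 + (2.404 − 1)/15.17 = 1.428
NF = 10 log₁₀(1.428) = 1.55 dB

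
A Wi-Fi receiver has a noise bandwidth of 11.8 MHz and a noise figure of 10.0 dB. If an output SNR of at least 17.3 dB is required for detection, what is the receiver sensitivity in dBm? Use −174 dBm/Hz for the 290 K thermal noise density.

−76.0 dBm

Sensitivity = −174 + 10 log₁₀(B) + NF + SNR_min
= −174 + 70.72 + 10.0 + 17.3
= −75.98 dBm → −76.0 dBm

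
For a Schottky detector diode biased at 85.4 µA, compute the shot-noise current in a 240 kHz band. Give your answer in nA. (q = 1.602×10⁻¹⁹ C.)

2.56 nA

I_n = √(2qI·B)
2qI·B = 2 × 1.602×10⁻¹⁹ × 8.54×10⁻⁵ × 2.40×10⁵ = 6.57×10⁻¹⁸ A²
I_n = √(6.57×10⁻¹⁸) = 2.56×10⁻⁹ A = 2.56 nA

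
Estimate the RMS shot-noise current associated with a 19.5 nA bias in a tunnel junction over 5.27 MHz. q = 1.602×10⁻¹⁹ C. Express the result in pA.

181 pA

I_n = √(2qI·B)
2qI·B = 2 × 1.602×10⁻¹⁹ × 1.95×10⁻⁸ × 5.27×10⁶ = 3.29×10⁻²⁰ A²
I_n = √(3.29×10⁻²⁰) = 1.81×10⁻¹⁰ A = 181 pA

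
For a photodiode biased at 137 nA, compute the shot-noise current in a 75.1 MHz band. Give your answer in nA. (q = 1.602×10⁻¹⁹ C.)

1.82 nA

I_n = √(2qI·B)
2qI·B = 2 × 1.602×10⁻¹⁹ × 1.37×10⁻⁷ × 7.51×10⁷ = 3.30×10⁻¹⁸ A²
I_n = √(3.30×10⁻¹⁸) = 1.82×10⁻⁹ A = 1.82 nA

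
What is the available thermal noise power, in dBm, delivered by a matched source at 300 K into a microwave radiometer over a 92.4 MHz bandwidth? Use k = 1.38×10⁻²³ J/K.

−94.2 dBm

P_n = kTB = 1.38×10⁻²³ × 300 × 9.24×10⁷ = 3.83×10⁻¹³ W
In dBm: 10 log₁₀(3.83×10⁻¹³ / 10⁻³) = −94.2 dBm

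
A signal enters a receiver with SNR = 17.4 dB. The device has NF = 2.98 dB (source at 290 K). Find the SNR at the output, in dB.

14.42 dB

By definition F = SNR_in/SNR_out, so in dB: SNR_out = SNR_in − NF
SNR_out = 17.4 − 2.98 = 14.42 dB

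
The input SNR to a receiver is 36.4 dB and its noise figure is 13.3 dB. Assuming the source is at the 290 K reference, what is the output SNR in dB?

By definition F = SNR_in/SNR_out, so in dB: SNR_out = SNR_in − NF
SNR_out = 36.4 − 13.3 = 23.1 dB

23.1 dB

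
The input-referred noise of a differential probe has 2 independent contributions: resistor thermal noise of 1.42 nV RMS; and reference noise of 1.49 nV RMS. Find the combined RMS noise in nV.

Uncorrelated sources add in power (mean-square): V_tot = √(ΣV_i²)
V_tot = √[(1.42×10⁻⁹)² + (1.49×10⁻⁹)²] = 2.06×10⁻⁹ V = 2.06 nV

2.06 nV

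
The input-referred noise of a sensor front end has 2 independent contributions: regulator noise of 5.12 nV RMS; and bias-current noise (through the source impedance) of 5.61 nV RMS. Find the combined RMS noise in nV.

7.60 nV

Uncorrelated sources add in power (mean-square): V_tot = √(ΣV_i²)
V_tot = √[(5.12×10⁻⁹)² + (5.61×10⁻⁹)²] = 7.60×10⁻⁹ V = 7.60 nV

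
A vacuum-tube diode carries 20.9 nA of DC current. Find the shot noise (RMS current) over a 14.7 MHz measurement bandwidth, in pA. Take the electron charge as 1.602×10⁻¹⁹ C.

314 pA

I_n = √(2qI·B)
2qI·B = 2 × 1.602×10⁻¹⁹ × 2.09×10⁻⁸ × 1.47×10⁷ = 9.84×10⁻²⁰ A²
I_n = √(9.84×10⁻²⁰) = 3.14×10⁻¹⁰ A = 314 pA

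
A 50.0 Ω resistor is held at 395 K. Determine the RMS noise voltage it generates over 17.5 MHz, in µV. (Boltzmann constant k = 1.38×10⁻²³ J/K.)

4.37 µV

V_n = √(4kTRB)
4kTRB = 4 × 1.38×10⁻²³ × 395 × 5.00×10¹ × 1.75×10⁷ = 1.91×10⁻¹¹ V²
V_n = √(1.91×10⁻¹¹) = 4.37×10⁻⁶ V = 4.37 µV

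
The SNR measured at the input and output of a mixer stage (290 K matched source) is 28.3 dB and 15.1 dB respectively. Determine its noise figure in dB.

NF (dB) = SNR_in(dB) − SNR_out(dB) when the source is at T₀
NF = 28.3 − 15.1 = 13.2 dB

13.2 dB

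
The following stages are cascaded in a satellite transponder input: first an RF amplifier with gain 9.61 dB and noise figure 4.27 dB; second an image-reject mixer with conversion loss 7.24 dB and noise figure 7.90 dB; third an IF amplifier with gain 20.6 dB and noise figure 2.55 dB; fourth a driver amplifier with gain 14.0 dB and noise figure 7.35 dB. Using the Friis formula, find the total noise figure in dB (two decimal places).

5.71 dB

Convert to linear (a loss of L dB is a gain of −L dB): F_i = 10^(NF_i/10), G_i = 10^(G_i,dB/10)
  Stage 1: F_1 = 10^(4.27/10) = 2.673, G_1 = 10^(9.61/10) = 9.141
  Stage 2: F_2 = 10^(7.90/10) = 6.166, G_2 = 10^(−7.24/10) = 0.1888
  Stage 3: F_3 = 10^(2.55/10) = 1.799, G_3 = 10^(20.6/10) = 114.8
  Stage 4: F_4 = 10^(7.35/10) = 5.433, G_4 = 10^(14.0/10) = 25.12
Friis cascade:
  F = 2.673 + (6.166 − 1)/9.141 + (1.799 − 1)/1.726 + (5.433 − 1)/198.2 = 3.723
NF = 10 log₁₀(3.723) = 5.71 dB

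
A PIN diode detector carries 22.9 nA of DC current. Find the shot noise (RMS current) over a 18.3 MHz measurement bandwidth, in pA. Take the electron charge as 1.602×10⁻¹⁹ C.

I_n = √(2qI·B)
2qI·B = 2 × 1.602×10⁻¹⁹ × 2.29×10⁻⁸ × 1.83×10⁷ = 1.34×10⁻¹⁹ A²
I_n = √(1.34×10⁻¹⁹) = 3.66×10⁻¹⁰ A = 366 pA

366 pA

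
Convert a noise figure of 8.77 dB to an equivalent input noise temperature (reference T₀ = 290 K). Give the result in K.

1895 K

F = 10^(8.77/10) = 7.53356
T_e = (F − 1)·T₀ = (7.53356 − 1) × 290 = 1895 K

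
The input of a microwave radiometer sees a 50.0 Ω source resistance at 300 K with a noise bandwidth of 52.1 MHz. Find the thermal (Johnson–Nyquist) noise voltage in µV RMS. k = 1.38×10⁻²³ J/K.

6.57 µV

V_n = √(4kTRB)
4kTRB = 4 × 1.38×10⁻²³ × 300 × 5.00×10¹ × 5.21×10⁷ = 4.31×10⁻¹¹ V²
V_n = √(4.31×10⁻¹¹) = 6.57×10⁻⁶ V = 6.57 µV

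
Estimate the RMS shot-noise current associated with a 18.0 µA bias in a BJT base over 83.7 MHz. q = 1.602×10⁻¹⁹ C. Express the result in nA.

I_n = √(2qI·B)
2qI·B = 2 × 1.602×10⁻¹⁹ × 1.80×10⁻⁵ × 8.37×10⁷ = 4.83×10⁻¹⁶ A²
I_n = √(4.83×10⁻¹⁶) = 2.20×10⁻⁸ A = 22.0 nA

22.0 nA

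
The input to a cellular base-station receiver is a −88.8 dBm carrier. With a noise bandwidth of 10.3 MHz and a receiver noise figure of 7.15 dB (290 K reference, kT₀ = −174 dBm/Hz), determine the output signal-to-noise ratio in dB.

7.9 dB

Noise floor: N = −174 + 10 log₁₀(B) + NF
10 log₁₀(1.03×10⁷) = 70.13 dB
N = −174 + 70.13 + 7.15 = −96.72 dBm
SNR = P_sig − N = −88.8 − (−96.72) = 7.92 dB → 7.9 dB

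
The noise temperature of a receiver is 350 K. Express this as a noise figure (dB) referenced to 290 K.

F = 1 + T_e/T₀ = 1 + 350/290 = 2.2069
NF = 10 log₁₀(2.2069) = 3.44 dB

3.44 dB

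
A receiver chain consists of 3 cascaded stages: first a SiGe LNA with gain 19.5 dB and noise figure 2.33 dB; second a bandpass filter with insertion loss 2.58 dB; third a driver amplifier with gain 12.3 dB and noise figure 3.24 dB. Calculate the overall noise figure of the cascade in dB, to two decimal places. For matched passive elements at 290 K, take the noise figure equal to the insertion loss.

2.41 dB

Convert to linear (a loss of L dB is a gain of −L dB): F_i = 10^(NF_i/10), G_i = 10^(G_i,dB/10)
  Stage 1: F_1 = 10^(2.33/10) = 1.710, G_1 = 10^(19.5/10) = 89.13
  Stage 2: F_2 = 10^(2.58/10) = 1.811, G_2 = 10^(−2.58/10) = 0.5521
  Stage 3: F_3 = 10^(3.24/10) = 2.109, G_3 = 10^(12.3/10) = 16.98
Friis cascade:
  F = 1.710 + (1.811 − 1)/89.13 + (2.109 − 1)/49.20 = 1.742
NF = 10 log₁₀(1.742) = 2.41 dB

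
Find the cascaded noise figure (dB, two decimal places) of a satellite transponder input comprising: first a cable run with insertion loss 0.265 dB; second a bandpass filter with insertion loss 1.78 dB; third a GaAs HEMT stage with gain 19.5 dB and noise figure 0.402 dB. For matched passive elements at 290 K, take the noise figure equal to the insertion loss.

2.45 dB

Convert to linear (a loss of L dB is a gain of −L dB): F_i = 10^(NF_i/10), G_i = 10^(G_i,dB/10)
  Stage 1: F_1 = 10^(0.265/10) = 1.063, G_1 = 10^(−0.265/10) = 0.9408
  Stage 2: F_2 = 10^(1.78/10) = 1.507, G_2 = 10^(−1.78/10) = 0.6637
  Stage 3: F_3 = 10^(0.402/10) = 1.097, G_3 = 10^(19.5/10) = 89.13
Friis cascade:
  F = 1.063 + (1.507 − 1)/0.9408 + (1.097 − 1)/0.6245 = 1.757
NF = 10 log₁₀(1.757) = 2.45 dB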